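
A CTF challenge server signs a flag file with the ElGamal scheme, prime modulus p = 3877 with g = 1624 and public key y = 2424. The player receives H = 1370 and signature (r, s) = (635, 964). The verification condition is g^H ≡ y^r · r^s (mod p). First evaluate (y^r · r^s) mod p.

2424^635 mod 3877 = 83
635^964 mod 3877 = 2115
y^r · r^s ≡ 83·2115 = 175545 ≡ 1080 (mod 3877)

1080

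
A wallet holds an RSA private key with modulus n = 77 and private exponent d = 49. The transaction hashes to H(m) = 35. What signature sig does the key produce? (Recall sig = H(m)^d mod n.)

28

(H(m))^2 ≡ 35^2 = 1225 ≡ 70
(H(m))^4 ≡ 70^2 = 4900 ≡ 49
(H(m))^8 ≡ 49^2 = 2401 ≡ 14
(H(m))^16 ≡ 14^2 = 196 ≡ 42
(H(m))^32 ≡ 42^2 = 1764 ≡ 70
49 = 32 + 16 + 1, so (H(m))^49 ≡ 70·42·35 ≡ 28 (mod 77)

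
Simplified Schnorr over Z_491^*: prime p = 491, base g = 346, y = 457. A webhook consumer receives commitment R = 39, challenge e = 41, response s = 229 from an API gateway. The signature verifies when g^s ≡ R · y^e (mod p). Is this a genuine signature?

genuine

g^s mod p:
Squares mod 491: 346^1≡346, 346^2≡403, 346^4≡379, 346^8≡269, 346^16≡184, 346^32≡468, 346^64≡38, 346^128≡462
229 = 128 + 64 + 32 + 4 + 1, so 346^229 ≡ 462·38·468·379·346 ≡ 483 (mod 491)
R · y^e mod p:
Squares mod 491: 457^1≡457, 457^2≡174, 457^4≡325, 457^8≡60, 457^16≡163, 457^32≡55
41 = 32 + 8 + 1, so 457^41 ≡ 55·60·457 ≡ 239 (mod 491)
39·239 = 9321 ≡ 483 (mod 491)
483 ≡ 483 (mod 491); signature holds.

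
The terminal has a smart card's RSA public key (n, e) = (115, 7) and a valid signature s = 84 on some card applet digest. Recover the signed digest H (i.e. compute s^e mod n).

s^7 mod 115 = 34

34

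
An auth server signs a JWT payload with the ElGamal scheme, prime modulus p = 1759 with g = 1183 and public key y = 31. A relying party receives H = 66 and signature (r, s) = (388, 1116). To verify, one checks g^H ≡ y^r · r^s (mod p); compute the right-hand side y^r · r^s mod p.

31^2 = 961
31^4 ≡ 961^2 = 923521 ≡ 46
31^8 ≡ 46^2 = 2116 ≡ 357
31^16 ≡ 357^2 = 127449 ≡ 801
31^32 ≡ 801^2 = 641601 ≡ 1325
31^64 ≡ 1325^2 = 1755625 ≡ 143
31^128 ≡ 143^2 = 20449 ≡ 1100
31^256 ≡ 1100^2 = 1210000 ≡ 1567
388 = 256 + 128 + 4, so 31^388 ≡ 1567·1100·46 ≡ 1516 (mod 1759)
388^2 = 150544 ≡ 1029
388^4 ≡ 1029^2 = 1058841 ≡ 1682
388^8 ≡ 1682^2 = 2829124 ≡ 652
388^16 ≡ 652^2 = 425104 ≡ 1185
388^32 ≡ 1185^2 = 1404225 ≡ 543
388^64 ≡ 543^2 = 294849 ≡ 1096
388^128 ≡ 1096^2 = 1201216 ≡ 1578
388^256 ≡ 1578^2 = 2490084 ≡ 1099
388^512 ≡ 1099^2 = 1207801 ≡ 1127
388^1024 ≡ 1127^2 = 1270129 ≡ 131
1116 = 1024 + 64 + 16 + 8 + 4, so 388^1116 ≡ 131·1096·1185·652·1682 ≡ 328 (mod 1759)
y^r · r^s ≡ 1516·328 = 497248 ≡ 1210 (mod 1759)

1210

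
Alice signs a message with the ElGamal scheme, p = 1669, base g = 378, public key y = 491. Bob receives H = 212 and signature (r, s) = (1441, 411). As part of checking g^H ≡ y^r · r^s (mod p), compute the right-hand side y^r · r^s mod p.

854

Squares mod 1669: 491^1≡491, 491^2≡745, 491^4≡917, 491^8≡1382, 491^16≡588, 491^32≡261, 491^64≡1361, 491^128≡1400, 491^256≡594, 491^512≡677, 491^1024≡1023
1441 = 1024 + 256 + 128 + 32 + 1, so 491^1441 ≡ 1023·594·1400·261·491 ≡ 646 (mod 1669)
Squares mod 1669: 1441^1≡1441, 1441^2≡245, 1441^4≡1610, 1441^8≡143, 1441^16≡421, 1441^32≡327, 1441^64≡113, 1441^128≡1086, 1441^256≡1082
411 = 256 + 128 + 16 + 8 + 2 + 1, so 1441^411 ≡ 1082·1086·421·143·245·1441 ≡ 115 (mod 1669)
y^r · r^s ≡ 646·115 = 74290 ≡ 854 (mod 1669)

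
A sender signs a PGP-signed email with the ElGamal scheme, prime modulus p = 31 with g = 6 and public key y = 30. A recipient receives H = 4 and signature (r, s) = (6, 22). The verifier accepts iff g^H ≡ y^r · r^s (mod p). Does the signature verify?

verifies

Left side g^H mod p:
6^2 = 36 ≡ 5
6^4 ≡ 5^2 = 25
Right side y^r · r^s mod p:
30^2 = 900 ≡ 1
30^4 ≡ 1^2 = 1
6 = 4 + 2, so 30^6 ≡ 1·1 ≡ 1 (mod 31)
6^2 = 36 ≡ 5
6^4 ≡ 5^2 = 25
6^8 ≡ 25^2 = 625 ≡ 5
6^16 ≡ 5^2 = 25
22 = 16 + 4 + 2, so 6^22 ≡ 25·25·5 ≡ 25 (mod 31)
1·25 = 25 ≡ 25 (mod 31)
25 ≡ 25 (mod 31), so the signature is genuine.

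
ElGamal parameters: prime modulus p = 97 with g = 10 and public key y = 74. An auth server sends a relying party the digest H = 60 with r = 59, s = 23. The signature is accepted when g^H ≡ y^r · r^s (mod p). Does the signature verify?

verifies

Left side g^H mod p:
10^2 = 100 ≡ 3
10^4 ≡ 3^2 = 9
10^8 ≡ 9^2 = 81
10^16 ≡ 81^2 = 6561 ≡ 62
10^32 ≡ 62^2 = 3844 ≡ 61
60 = 32 + 16 + 8 + 4, so 10^60 ≡ 61·62·81·9 ≡ 47 (mod 97)
Right side y^r · r^s mod p:
74^2 = 5476 ≡ 44
74^4 ≡ 44^2 = 1936 ≡ 93
74^8 ≡ 93^2 = 8649 ≡ 16
74^16 ≡ 16^2 = 256 ≡ 62
74^32 ≡ 62^2 = 3844 ≡ 61
59 = 32 + 16 + 8 + 2 + 1, so 74^59 ≡ 61·62·16·44·74 ≡ 90 (mod 97)
59^2 = 3481 ≡ 86
59^4 ≡ 86^2 = 7396 ≡ 24
59^8 ≡ 24^2 = 576 ≡ 91
59^16 ≡ 91^2 = 8281 ≡ 36
23 = 16 + 4 + 2 + 1, so 59^23 ≡ 36·24·86·59 ≡ 21 (mod 97)
90·21 = 1890 ≡ 47 (mod 97)
47 ≡ 47 (mod 97), so the signature is genuine.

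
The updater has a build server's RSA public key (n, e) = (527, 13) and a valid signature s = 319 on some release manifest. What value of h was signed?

Squares mod 527: s^1≡319, s^2≡50, s^4≡392, s^8≡307
13 = 8 + 4 + 1, so s^13 ≡ 307·392·319 ≡ 421 (mod 527)

421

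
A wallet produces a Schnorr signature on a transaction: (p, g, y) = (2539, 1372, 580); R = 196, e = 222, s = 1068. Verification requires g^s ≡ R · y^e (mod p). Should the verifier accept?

reject

g^s mod p:
1372^2 = 1882384 ≡ 985
1372^4 ≡ 985^2 = 970225 ≡ 327
1372^8 ≡ 327^2 = 106929 ≡ 291
1372^16 ≡ 291^2 = 84681 ≡ 894
1372^32 ≡ 894^2 = 799236 ≡ 1990
1372^64 ≡ 1990^2 = 3960100 ≡ 1799
1372^128 ≡ 1799^2 = 3236401 ≡ 1715
1372^256 ≡ 1715^2 = 2941225 ≡ 1063
1372^512 ≡ 1063^2 = 1129969 ≡ 114
1372^1024 ≡ 114^2 = 12996 ≡ 301
1068 = 1024 + 32 + 8 + 4, so 1372^1068 ≡ 301·1990·291·327 ≡ 1721 (mod 2539)
R · y^e mod p:
580^2 = 336400 ≡ 1252
580^4 ≡ 1252^2 = 1567504 ≡ 941
580^8 ≡ 941^2 = 885481 ≡ 1909
580^16 ≡ 1909^2 = 3644281 ≡ 816
580^32 ≡ 816^2 = 665856 ≡ 638
580^64 ≡ 638^2 = 407044 ≡ 804
580^128 ≡ 804^2 = 646416 ≡ 1510
222 = 128 + 64 + 16 + 8 + 4 + 2, so 580^222 ≡ 1510·804·816·1909·941·1252 ≡ 2320 (mod 2539)
196·2320 = 454720 ≡ 239 (mod 2539)
1721 ≠ 239; the check fails.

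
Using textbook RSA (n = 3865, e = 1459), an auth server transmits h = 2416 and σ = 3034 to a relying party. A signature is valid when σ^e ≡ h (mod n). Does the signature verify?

does not verify

σ^1459 mod 3865 = 1449
1449 ≠ 2416, so verification fails.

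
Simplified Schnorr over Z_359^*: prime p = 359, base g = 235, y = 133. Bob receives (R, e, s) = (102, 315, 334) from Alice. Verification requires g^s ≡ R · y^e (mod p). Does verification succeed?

g^s mod p:
Squares mod 359: 235^1≡235, 235^2≡298, 235^4≡131, 235^8≡288, 235^16≡15, 235^32≡225, 235^64≡6, 235^128≡36, 235^256≡219
334 = 256 + 64 + 8 + 4 + 2, so 235^334 ≡ 219·6·288·131·298 ≡ 30 (mod 359)
R · y^e mod p:
Squares mod 359: 133^1≡133, 133^2≡98, 133^4≡270, 133^8≡23, 133^16≡170, 133^32≡180, 133^64≡90, 133^128≡202, 133^256≡237
315 = 256 + 32 + 16 + 8 + 2 + 1, so 133^315 ≡ 237·180·170·23·98·133 ≡ 338 (mod 359)
102·338 = 34476 ≡ 12 (mod 359)
30 ≠ 12; the check fails.

fails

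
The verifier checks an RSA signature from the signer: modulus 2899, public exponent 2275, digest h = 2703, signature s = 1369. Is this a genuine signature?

Squares mod 2899: s^1≡1369, s^2≡1407, s^4≡2531, s^8≡2070, s^16≡178, s^32≡2694, s^64≡1439, s^128≡835, s^256≡1465, s^512≡965, s^1024≡646, s^2048≡2759
2275 = 2048 + 128 + 64 + 32 + 2 + 1, so s^2275 ≡ 2759·835·1439·2694·1407·1369 ≡ 1109 (mod 2899)
s^2275 mod 2899 = 1109, but h = 2703.

forged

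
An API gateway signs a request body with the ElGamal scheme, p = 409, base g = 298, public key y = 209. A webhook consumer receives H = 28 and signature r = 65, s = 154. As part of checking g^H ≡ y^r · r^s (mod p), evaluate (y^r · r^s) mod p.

404

Squares mod 409: 209^1≡209, 209^2≡327, 209^4≡180, 209^8≡89, 209^16≡150, 209^32≡5, 209^64≡25
65 = 64 + 1, so 209^65 ≡ 25·209 ≡ 317 (mod 409)
Squares mod 409: 65^1≡65, 65^2≡135, 65^4≡229, 65^8≡89, 65^16≡150, 65^32≡5, 65^64≡25, 65^128≡216
154 = 128 + 16 + 8 + 2, so 65^154 ≡ 216·150·89·135 ≡ 209 (mod 409)
y^r · r^s ≡ 317·209 = 66253 ≡ 404 (mod 409)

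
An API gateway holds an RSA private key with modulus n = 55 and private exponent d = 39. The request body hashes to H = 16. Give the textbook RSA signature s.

31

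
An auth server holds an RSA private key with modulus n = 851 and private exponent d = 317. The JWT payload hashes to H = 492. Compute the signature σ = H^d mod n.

508

H^2 ≡ 492^2 = 242064 ≡ 380
H^4 ≡ 380^2 = 144400 ≡ 581
H^8 ≡ 581^2 = 337561 ≡ 565
H^16 ≡ 565^2 = 319225 ≡ 100
H^32 ≡ 100^2 = 10000 ≡ 639
H^64 ≡ 639^2 = 408321 ≡ 692
H^128 ≡ 692^2 = 478864 ≡ 602
H^256 ≡ 602^2 = 362404 ≡ 729
317 = 256 + 32 + 16 + 8 + 4 + 1, so H^317 ≡ 729·639·100·565·581·492 ≡ 508 (mod 851)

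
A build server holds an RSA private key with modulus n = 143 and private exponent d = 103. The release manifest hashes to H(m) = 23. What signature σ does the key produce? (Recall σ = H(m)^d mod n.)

23

(H(m))^2 ≡ 23^2 = 529 ≡ 100
(H(m))^4 ≡ 100^2 = 10000 ≡ 133
(H(m))^8 ≡ 133^2 = 17689 ≡ 100
(H(m))^16 ≡ 100^2 = 10000 ≡ 133
(H(m))^32 ≡ 133^2 = 17689 ≡ 100
(H(m))^64 ≡ 100^2 = 10000 ≡ 133
103 = 64 + 32 + 4 + 2 + 1, so (H(m))^103 ≡ 133·100·133·100·23 ≡ 23 (mod 143)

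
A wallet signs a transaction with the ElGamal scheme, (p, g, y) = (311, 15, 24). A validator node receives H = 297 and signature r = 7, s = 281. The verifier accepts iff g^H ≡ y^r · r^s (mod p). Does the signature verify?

Left side g^H mod p:
Squares mod 311: 15^1≡15, 15^2≡225, 15^4≡243, 15^8≡270, 15^16≡126, 15^32≡15, 15^64≡225, 15^128≡243, 15^256≡270
297 = 256 + 32 + 8 + 1, so 15^297 ≡ 270·15·270·15 ≡ 49 (mod 311)
Right side y^r · r^s mod p:
Squares mod 311: 24^1≡24, 24^2≡265, 24^4≡250
7 = 4 + 2 + 1, so 24^7 ≡ 250·265·24 ≡ 168 (mod 311)
Squares mod 311: 7^1≡7, 7^2≡49, 7^4≡224, 7^8≡105, 7^16≡140, 7^32≡7, 7^64≡49, 7^128≡224, 7^256≡105
281 = 256 + 16 + 8 + 1, so 7^281 ≡ 105·140·105·7 ≡ 49 (mod 311)
168·49 = 8232 ≡ 146 (mod 311)
49 ≠ 146, so verification fails.

does not verify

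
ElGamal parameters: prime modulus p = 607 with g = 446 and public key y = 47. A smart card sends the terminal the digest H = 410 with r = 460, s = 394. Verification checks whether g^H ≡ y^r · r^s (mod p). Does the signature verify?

Left side g^H mod p:
446^2 = 198916 ≡ 427
446^4 ≡ 427^2 = 182329 ≡ 229
446^8 ≡ 229^2 = 52441 ≡ 239
446^16 ≡ 239^2 = 57121 ≡ 63
446^32 ≡ 63^2 = 3969 ≡ 327
446^64 ≡ 327^2 = 106929 ≡ 97
446^128 ≡ 97^2 = 9409 ≡ 304
446^256 ≡ 304^2 = 92416 ≡ 152
410 = 256 + 128 + 16 + 8 + 2, so 446^410 ≡ 152·304·63·239·427 ≡ 227 (mod 607)
Right side y^r · r^s mod p:
47^2 = 2209 ≡ 388
47^4 ≡ 388^2 = 150544 ≡ 8
47^8 ≡ 8^2 = 64
47^16 ≡ 64^2 = 4096 ≡ 454
47^32 ≡ 454^2 = 206116 ≡ 343
47^64 ≡ 343^2 = 117649 ≡ 498
47^128 ≡ 498^2 = 248004 ≡ 348
47^256 ≡ 348^2 = 121104 ≡ 311
460 = 256 + 128 + 64 + 8 + 4, so 47^460 ≡ 311·348·498·64·8 ≡ 482 (mod 607)
460^2 = 211600 ≡ 364
460^4 ≡ 364^2 = 132496 ≡ 170
460^8 ≡ 170^2 = 28900 ≡ 371
460^16 ≡ 371^2 = 137641 ≡ 459
460^32 ≡ 459^2 = 210681 ≡ 52
460^64 ≡ 52^2 = 2704 ≡ 276
460^128 ≡ 276^2 = 76176 ≡ 301
460^256 ≡ 301^2 = 90601 ≡ 158
394 = 256 + 128 + 8 + 2, so 460^394 ≡ 158·301·371·364 ≡ 173 (mod 607)
482·173 = 83386 ≡ 227 (mod 607)
227 ≡ 227 (mod 607), so the signature is genuine.

verifies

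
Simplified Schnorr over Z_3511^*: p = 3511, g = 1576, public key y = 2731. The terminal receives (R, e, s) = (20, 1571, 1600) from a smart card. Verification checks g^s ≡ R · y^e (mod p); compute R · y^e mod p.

2731^2 = 7458361 ≡ 997
2731^4 ≡ 997^2 = 994009 ≡ 396
2731^8 ≡ 396^2 = 156816 ≡ 2332
2731^16 ≡ 2332^2 = 5438224 ≡ 3196
2731^32 ≡ 3196^2 = 10214416 ≡ 917
2731^64 ≡ 917^2 = 840889 ≡ 1760
2731^128 ≡ 1760^2 = 3097600 ≡ 898
2731^256 ≡ 898^2 = 806404 ≡ 2385
2731^512 ≡ 2385^2 = 5688225 ≡ 405
2731^1024 ≡ 405^2 = 164025 ≡ 2519
1571 = 1024 + 512 + 32 + 2 + 1, so 2731^1571 ≡ 2519·405·917·997·2731 ≡ 2111 (mod 3511)
R · y^e ≡ 20·2111 = 42220 ≡ 88 (mod 3511)

88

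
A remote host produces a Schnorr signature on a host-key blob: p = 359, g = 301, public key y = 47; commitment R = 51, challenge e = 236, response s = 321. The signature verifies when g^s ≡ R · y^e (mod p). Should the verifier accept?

g^s mod p:
301^321 mod 359 = 245
R · y^e mod p:
47^236 mod 359 = 230
51·230 = 11730 ≡ 242 (mod 359)
245 ≠ 242; the check fails.

reject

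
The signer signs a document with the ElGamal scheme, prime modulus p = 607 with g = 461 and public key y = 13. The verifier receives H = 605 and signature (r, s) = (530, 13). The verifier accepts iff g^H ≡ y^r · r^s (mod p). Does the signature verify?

does not verify

Left side g^H mod p:
461^2 = 212521 ≡ 71
461^4 ≡ 71^2 = 5041 ≡ 185
461^8 ≡ 185^2 = 34225 ≡ 233
461^16 ≡ 233^2 = 54289 ≡ 266
461^32 ≡ 266^2 = 70756 ≡ 344
461^64 ≡ 344^2 = 118336 ≡ 578
461^128 ≡ 578^2 = 334084 ≡ 234
461^256 ≡ 234^2 = 54756 ≡ 126
461^512 ≡ 126^2 = 15876 ≡ 94
605 = 512 + 64 + 16 + 8 + 4 + 1, so 461^605 ≡ 94·578·266·233·185·461 ≡ 528 (mod 607)
Right side y^r · r^s mod p:
13^2 = 169
13^4 ≡ 169^2 = 28561 ≡ 32
13^8 ≡ 32^2 = 1024 ≡ 417
13^16 ≡ 417^2 = 173889 ≡ 287
13^32 ≡ 287^2 = 82369 ≡ 424
13^64 ≡ 424^2 = 179776 ≡ 104
13^128 ≡ 104^2 = 10816 ≡ 497
13^256 ≡ 497^2 = 247009 ≡ 567
13^512 ≡ 567^2 = 321489 ≡ 386
530 = 512 + 16 + 2, so 13^530 ≡ 386·287·169 ≡ 457 (mod 607)
530^2 = 280900 ≡ 466
530^4 ≡ 466^2 = 217156 ≡ 457
530^8 ≡ 457^2 = 208849 ≡ 41
13 = 8 + 4 + 1, so 530^13 ≡ 41·457·530 ≡ 90 (mod 607)
457·90 = 41130 ≡ 461 (mod 607)
528 ≠ 461, so verification fails.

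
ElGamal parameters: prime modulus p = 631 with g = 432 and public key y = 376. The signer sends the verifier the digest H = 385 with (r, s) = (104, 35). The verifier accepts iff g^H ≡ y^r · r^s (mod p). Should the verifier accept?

Left side g^H mod p:
432^2 = 186624 ≡ 479
432^4 ≡ 479^2 = 229441 ≡ 388
432^8 ≡ 388^2 = 150544 ≡ 366
432^16 ≡ 366^2 = 133956 ≡ 184
432^32 ≡ 184^2 = 33856 ≡ 413
432^64 ≡ 413^2 = 170569 ≡ 199
432^128 ≡ 199^2 = 39601 ≡ 479
432^256 ≡ 479^2 = 229441 ≡ 388
385 = 256 + 128 + 1, so 432^385 ≡ 388·479·432 ≡ 255 (mod 631)
Right side y^r · r^s mod p:
376^2 = 141376 ≡ 32
376^4 ≡ 32^2 = 1024 ≡ 393
376^8 ≡ 393^2 = 154449 ≡ 485
376^16 ≡ 485^2 = 235225 ≡ 493
376^32 ≡ 493^2 = 243049 ≡ 114
376^64 ≡ 114^2 = 12996 ≡ 376
104 = 64 + 32 + 8, so 376^104 ≡ 376·114·485 ≡ 114 (mod 631)
104^2 = 10816 ≡ 89
104^4 ≡ 89^2 = 7921 ≡ 349
104^8 ≡ 349^2 = 121801 ≡ 18
104^16 ≡ 18^2 = 324
104^32 ≡ 324^2 = 104976 ≡ 230
35 = 32 + 2 + 1, so 104^35 ≡ 230·89·104 ≡ 517 (mod 631)
114·517 = 58938 ≡ 255 (mod 631)
255 ≡ 255 (mod 631), so the signature is genuine.

accept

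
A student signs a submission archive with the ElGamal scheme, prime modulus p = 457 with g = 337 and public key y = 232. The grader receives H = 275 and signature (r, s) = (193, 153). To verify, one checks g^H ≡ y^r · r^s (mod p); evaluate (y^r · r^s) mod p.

232^193 mod 457 = 147
193^153 mod 457 = 187
y^r · r^s ≡ 147·187 = 27489 ≡ 69 (mod 457)

69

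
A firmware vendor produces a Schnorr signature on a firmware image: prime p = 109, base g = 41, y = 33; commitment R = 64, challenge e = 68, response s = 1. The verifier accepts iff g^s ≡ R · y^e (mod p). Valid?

no

g^s mod p:
41^1 mod 109 = 41
R · y^e mod p:
Squares mod 109: 33^1≡33, 33^2≡108, 33^4≡1, 33^8≡1, 33^16≡1, 33^32≡1, 33^64≡1
68 = 64 + 4, so 33^68 ≡ 1·1 ≡ 1 (mod 109)
64·1 = 64 ≡ 64 (mod 109)
41 ≠ 64; the check fails.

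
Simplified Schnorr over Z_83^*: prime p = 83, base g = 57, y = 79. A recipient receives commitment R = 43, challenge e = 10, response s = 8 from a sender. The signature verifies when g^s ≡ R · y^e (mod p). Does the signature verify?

does not verify

g^s mod p:
57^2 = 3249 ≡ 12
57^4 ≡ 12^2 = 144 ≡ 61
57^8 ≡ 61^2 = 3721 ≡ 69
R · y^e mod p:
79^2 = 6241 ≡ 16
79^4 ≡ 16^2 = 256 ≡ 7
79^8 ≡ 7^2 = 49
10 = 8 + 2, so 79^10 ≡ 49·16 ≡ 37 (mod 83)
43·37 = 1591 ≡ 14 (mod 83)
69 ≠ 14; the check fails.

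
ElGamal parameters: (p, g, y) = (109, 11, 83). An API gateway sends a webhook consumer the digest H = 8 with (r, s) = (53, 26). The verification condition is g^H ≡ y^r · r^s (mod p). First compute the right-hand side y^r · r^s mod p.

26

83^2 = 6889 ≡ 22
83^4 ≡ 22^2 = 484 ≡ 48
83^8 ≡ 48^2 = 2304 ≡ 15
83^16 ≡ 15^2 = 225 ≡ 7
83^32 ≡ 7^2 = 49
53 = 32 + 16 + 4 + 1, so 83^53 ≡ 49·7·48·83 ≡ 88 (mod 109)
53^2 = 2809 ≡ 84
53^4 ≡ 84^2 = 7056 ≡ 80
53^8 ≡ 80^2 = 6400 ≡ 78
53^16 ≡ 78^2 = 6084 ≡ 89
26 = 16 + 8 + 2, so 53^26 ≡ 89·78·84 ≡ 87 (mod 109)
y^r · r^s ≡ 88·87 = 7656 ≡ 26 (mod 109)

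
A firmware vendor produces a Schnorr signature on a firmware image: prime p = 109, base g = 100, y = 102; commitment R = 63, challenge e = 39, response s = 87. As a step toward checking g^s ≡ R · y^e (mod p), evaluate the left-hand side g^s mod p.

43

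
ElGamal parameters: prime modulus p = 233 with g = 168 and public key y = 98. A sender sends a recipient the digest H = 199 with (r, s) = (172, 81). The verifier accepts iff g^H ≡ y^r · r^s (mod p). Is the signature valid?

valid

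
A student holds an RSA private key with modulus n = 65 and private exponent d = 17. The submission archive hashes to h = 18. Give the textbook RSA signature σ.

18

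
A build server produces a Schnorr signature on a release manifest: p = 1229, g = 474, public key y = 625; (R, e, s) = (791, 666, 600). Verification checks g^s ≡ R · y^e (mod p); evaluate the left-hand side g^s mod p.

1224

474^600 mod 1229 = 1224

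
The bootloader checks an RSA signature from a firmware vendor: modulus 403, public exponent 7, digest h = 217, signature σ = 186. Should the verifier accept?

reject

Squares mod 403: σ^1≡186, σ^2≡341, σ^4≡217
7 = 4 + 2 + 1, so σ^7 ≡ 217·341·186 ≡ 186 (mod 403)
σ^7 mod 403 = 186, but h = 217.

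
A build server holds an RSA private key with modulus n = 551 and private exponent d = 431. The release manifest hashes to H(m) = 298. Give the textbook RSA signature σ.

3

Squares mod 551: (H(m))^1≡298, (H(m))^2≡93, (H(m))^4≡384, (H(m))^8≡339, (H(m))^16≡313, (H(m))^32≡442, (H(m))^64≡310, (H(m))^128≡226, (H(m))^256≡384
431 = 256 + 128 + 32 + 8 + 4 + 2 + 1, so (H(m))^431 ≡ 384·226·442·339·384·93·298 ≡ 3 (mod 551)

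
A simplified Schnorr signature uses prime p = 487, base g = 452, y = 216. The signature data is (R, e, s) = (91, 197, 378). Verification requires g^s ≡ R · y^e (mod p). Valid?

no

g^s mod p:
452^2 = 204304 ≡ 251
452^4 ≡ 251^2 = 63001 ≡ 178
452^8 ≡ 178^2 = 31684 ≡ 29
452^16 ≡ 29^2 = 841 ≡ 354
452^32 ≡ 354^2 = 125316 ≡ 157
452^64 ≡ 157^2 = 24649 ≡ 299
452^128 ≡ 299^2 = 89401 ≡ 280
452^256 ≡ 280^2 = 78400 ≡ 480
378 = 256 + 64 + 32 + 16 + 8 + 2, so 452^378 ≡ 480·299·157·354·29·251 ≡ 232 (mod 487)
R · y^e mod p:
216^2 = 46656 ≡ 391
216^4 ≡ 391^2 = 152881 ≡ 450
216^8 ≡ 450^2 = 202500 ≡ 395
216^16 ≡ 395^2 = 156025 ≡ 185
216^32 ≡ 185^2 = 34225 ≡ 135
216^64 ≡ 135^2 = 18225 ≡ 206
216^128 ≡ 206^2 = 42436 ≡ 67
197 = 128 + 64 + 4 + 1, so 216^197 ≡ 67·206·450·216 ≡ 403 (mod 487)
91·403 = 36673 ≡ 148 (mod 487)
232 ≠ 148; the check fails.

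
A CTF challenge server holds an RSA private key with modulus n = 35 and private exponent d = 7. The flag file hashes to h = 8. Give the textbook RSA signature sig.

h^2 ≡ 8^2 = 64 ≡ 29
h^4 ≡ 29^2 = 841 ≡ 1
7 = 4 + 2 + 1, so h^7 ≡ 1·29·8 ≡ 22 (mod 35)

22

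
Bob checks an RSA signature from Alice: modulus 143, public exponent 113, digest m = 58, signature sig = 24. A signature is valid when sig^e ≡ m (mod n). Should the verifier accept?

reject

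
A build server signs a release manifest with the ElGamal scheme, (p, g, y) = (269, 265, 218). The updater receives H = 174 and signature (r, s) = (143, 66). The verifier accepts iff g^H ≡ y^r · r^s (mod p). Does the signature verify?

Left side g^H mod p:
265^2 = 70225 ≡ 16
265^4 ≡ 16^2 = 256
265^8 ≡ 256^2 = 65536 ≡ 169
265^16 ≡ 169^2 = 28561 ≡ 47
265^32 ≡ 47^2 = 2209 ≡ 57
265^64 ≡ 57^2 = 3249 ≡ 21
265^128 ≡ 21^2 = 441 ≡ 172
174 = 128 + 32 + 8 + 4 + 2, so 265^174 ≡ 172·57·169·256·16 ≡ 218 (mod 269)
Right side y^r · r^s mod p:
218^2 = 47524 ≡ 180
218^4 ≡ 180^2 = 32400 ≡ 120
218^8 ≡ 120^2 = 14400 ≡ 143
218^16 ≡ 143^2 = 20449 ≡ 5
218^32 ≡ 5^2 = 25
218^64 ≡ 25^2 = 625 ≡ 87
218^128 ≡ 87^2 = 7569 ≡ 37
143 = 128 + 8 + 4 + 2 + 1, so 218^143 ≡ 37·143·120·180·218 ≡ 239 (mod 269)
143^2 = 20449 ≡ 5
143^4 ≡ 5^2 = 25
143^8 ≡ 25^2 = 625 ≡ 87
143^16 ≡ 87^2 = 7569 ≡ 37
143^32 ≡ 37^2 = 1369 ≡ 24
143^64 ≡ 24^2 = 576 ≡ 38
66 = 64 + 2, so 143^66 ≡ 38·5 ≡ 190 (mod 269)
239·190 = 45410 ≡ 218 (mod 269)
218 ≡ 218 (mod 269), so the signature is genuine.

verifies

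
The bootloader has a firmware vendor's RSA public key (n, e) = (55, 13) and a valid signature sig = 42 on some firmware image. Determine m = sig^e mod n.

Squares mod 55: sig^1≡42, sig^2≡4, sig^4≡16, sig^8≡36
13 = 8 + 4 + 1, so sig^13 ≡ 36·16·42 ≡ 47 (mod 55)

47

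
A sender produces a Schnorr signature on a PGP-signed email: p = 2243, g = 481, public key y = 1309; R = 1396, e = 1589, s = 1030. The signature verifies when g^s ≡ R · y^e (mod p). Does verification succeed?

g^s mod p:
481^1030 mod 2243 = 330
R · y^e mod p:
1309^1589 mod 2243 = 2156
1396·2156 = 3009776 ≡ 1913 (mod 2243)
330 ≠ 1913; the check fails.

fails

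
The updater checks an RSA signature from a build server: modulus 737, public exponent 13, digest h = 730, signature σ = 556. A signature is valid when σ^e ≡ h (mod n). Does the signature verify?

Squares mod 737: σ^1≡556, σ^2≡333, σ^4≡339, σ^8≡686
13 = 8 + 4 + 1, so σ^13 ≡ 686·339·556 ≡ 7 (mod 737)
σ^13 mod 737 = 7, but h = 730.

does not verify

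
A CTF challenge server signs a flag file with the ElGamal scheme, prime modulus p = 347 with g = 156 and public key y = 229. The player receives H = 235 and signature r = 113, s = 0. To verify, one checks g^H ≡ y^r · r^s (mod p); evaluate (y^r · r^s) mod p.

30

Squares mod 347: 229^1≡229, 229^2≡44, 229^4≡201, 229^8≡149, 229^16≡340, 229^32≡49, 229^64≡319
113 = 64 + 32 + 16 + 1, so 229^113 ≡ 319·49·340·229 ≡ 30 (mod 347)
113^0 mod 347 = 1
y^r · r^s ≡ 30·1 = 30 ≡ 30 (mod 347)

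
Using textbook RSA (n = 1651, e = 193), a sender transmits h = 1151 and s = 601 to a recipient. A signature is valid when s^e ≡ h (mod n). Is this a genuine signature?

forged

Squares mod 1651: s^1≡601, s^2≡1283, s^4≡42, s^8≡113, s^16≡1212, s^32≡1205, s^64≡796, s^128≡1283
193 = 128 + 64 + 1, so s^193 ≡ 1283·796·601 ≡ 1355 (mod 1651)
The recovered value 1355 does not match the digest 1151.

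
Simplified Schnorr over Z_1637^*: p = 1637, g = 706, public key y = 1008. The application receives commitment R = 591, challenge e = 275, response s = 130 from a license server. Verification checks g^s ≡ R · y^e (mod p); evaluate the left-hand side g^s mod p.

44

706^130 mod 1637 = 44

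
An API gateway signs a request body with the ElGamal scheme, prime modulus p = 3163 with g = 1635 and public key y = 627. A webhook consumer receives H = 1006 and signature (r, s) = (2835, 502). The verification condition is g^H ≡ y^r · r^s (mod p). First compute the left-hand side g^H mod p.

551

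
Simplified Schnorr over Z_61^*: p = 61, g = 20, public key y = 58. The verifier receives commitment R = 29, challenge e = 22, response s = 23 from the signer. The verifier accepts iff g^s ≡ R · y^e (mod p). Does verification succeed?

g^s mod p:
20^2 = 400 ≡ 34
20^4 ≡ 34^2 = 1156 ≡ 58
20^8 ≡ 58^2 = 3364 ≡ 9
20^16 ≡ 9^2 = 81 ≡ 20
23 = 16 + 4 + 2 + 1, so 20^23 ≡ 20·58·34·20 ≡ 9 (mod 61)
R · y^e mod p:
58^2 = 3364 ≡ 9
58^4 ≡ 9^2 = 81 ≡ 20
58^8 ≡ 20^2 = 400 ≡ 34
58^16 ≡ 34^2 = 1156 ≡ 58
22 = 16 + 4 + 2, so 58^22 ≡ 58·20·9 ≡ 9 (mod 61)
29·9 = 261 ≡ 17 (mod 61)
9 ≠ 17; the check fails.

fails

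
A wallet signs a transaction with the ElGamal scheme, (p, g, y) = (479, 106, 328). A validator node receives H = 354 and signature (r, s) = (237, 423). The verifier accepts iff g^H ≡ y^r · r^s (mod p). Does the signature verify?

verifies

Left side g^H mod p:
106^2 = 11236 ≡ 219
106^4 ≡ 219^2 = 47961 ≡ 61
106^8 ≡ 61^2 = 3721 ≡ 368
106^16 ≡ 368^2 = 135424 ≡ 346
106^32 ≡ 346^2 = 119716 ≡ 445
106^64 ≡ 445^2 = 198025 ≡ 198
106^128 ≡ 198^2 = 39204 ≡ 405
106^256 ≡ 405^2 = 164025 ≡ 207
354 = 256 + 64 + 32 + 2, so 106^354 ≡ 207·198·445·219 ≡ 161 (mod 479)
Right side y^r · r^s mod p:
328^2 = 107584 ≡ 288
328^4 ≡ 288^2 = 82944 ≡ 77
328^8 ≡ 77^2 = 5929 ≡ 181
328^16 ≡ 181^2 = 32761 ≡ 189
328^32 ≡ 189^2 = 35721 ≡ 275
328^64 ≡ 275^2 = 75625 ≡ 422
328^128 ≡ 422^2 = 178084 ≡ 375
237 = 128 + 64 + 32 + 8 + 4 + 1, so 328^237 ≡ 375·422·275·181·77·328 ≡ 158 (mod 479)
237^2 = 56169 ≡ 126
237^4 ≡ 126^2 = 15876 ≡ 69
237^8 ≡ 69^2 = 4761 ≡ 450
237^16 ≡ 450^2 = 202500 ≡ 362
237^32 ≡ 362^2 = 131044 ≡ 277
237^64 ≡ 277^2 = 76729 ≡ 89
237^128 ≡ 89^2 = 7921 ≡ 257
237^256 ≡ 257^2 = 66049 ≡ 426
423 = 256 + 128 + 32 + 4 + 2 + 1, so 237^423 ≡ 426·257·277·69·126·237 ≡ 95 (mod 479)
158·95 = 15010 ≡ 161 (mod 479)
161 ≡ 161 (mod 479), so the signature is genuine.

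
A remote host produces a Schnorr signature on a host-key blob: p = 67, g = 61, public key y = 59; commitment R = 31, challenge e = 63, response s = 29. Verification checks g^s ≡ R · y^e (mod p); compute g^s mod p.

32

61^29 mod 67 = 32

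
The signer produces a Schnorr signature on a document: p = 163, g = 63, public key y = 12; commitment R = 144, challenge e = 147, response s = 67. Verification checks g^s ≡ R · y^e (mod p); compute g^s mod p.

120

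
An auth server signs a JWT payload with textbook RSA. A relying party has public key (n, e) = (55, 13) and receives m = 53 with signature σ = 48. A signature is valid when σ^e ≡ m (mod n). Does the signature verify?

Squares mod 55: σ^1≡48, σ^2≡49, σ^4≡36, σ^8≡31
13 = 8 + 4 + 1, so σ^13 ≡ 31·36·48 ≡ 53 (mod 55)
Since 53 equals the digest 53, verification succeeds.

verifies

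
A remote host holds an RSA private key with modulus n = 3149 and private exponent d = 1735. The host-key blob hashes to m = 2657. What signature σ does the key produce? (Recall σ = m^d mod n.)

520

m^2 ≡ 2657^2 = 7059649 ≡ 2740
m^4 ≡ 2740^2 = 7507600 ≡ 384
m^8 ≡ 384^2 = 147456 ≡ 2602
m^16 ≡ 2602^2 = 6770404 ≡ 54
m^32 ≡ 54^2 = 2916
m^64 ≡ 2916^2 = 8503056 ≡ 756
m^128 ≡ 756^2 = 571536 ≡ 1567
m^256 ≡ 1567^2 = 2455489 ≡ 2418
m^512 ≡ 2418^2 = 5846724 ≡ 2180
m^1024 ≡ 2180^2 = 4752400 ≡ 559
1735 = 1024 + 512 + 128 + 64 + 4 + 2 + 1, so m^1735 ≡ 559·2180·1567·756·384·2740·2657 ≡ 520 (mod 3149)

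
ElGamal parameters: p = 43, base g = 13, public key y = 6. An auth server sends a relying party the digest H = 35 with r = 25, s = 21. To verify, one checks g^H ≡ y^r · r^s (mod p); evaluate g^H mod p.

6

Squares mod 43: 13^1≡13, 13^2≡40, 13^4≡9, 13^8≡38, 13^16≡25, 13^32≡23
35 = 32 + 2 + 1, so 13^35 ≡ 23·40·13 ≡ 6 (mod 43)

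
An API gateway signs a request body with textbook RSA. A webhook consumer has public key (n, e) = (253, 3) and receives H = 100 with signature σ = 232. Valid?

σ^2 ≡ 232^2 = 53824 ≡ 188
3 = 2 + 1, so σ^3 ≡ 188·232 ≡ 100 (mod 253)
σ^3 mod 253 = 100 matches H.

yes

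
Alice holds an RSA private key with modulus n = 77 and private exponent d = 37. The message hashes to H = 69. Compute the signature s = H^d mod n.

H^2 ≡ 69^2 = 4761 ≡ 64
H^4 ≡ 64^2 = 4096 ≡ 15
H^8 ≡ 15^2 = 225 ≡ 71
H^16 ≡ 71^2 = 5041 ≡ 36
H^32 ≡ 36^2 = 1296 ≡ 64
37 = 32 + 4 + 1, so H^37 ≡ 64·15·69 ≡ 20 (mod 77)

20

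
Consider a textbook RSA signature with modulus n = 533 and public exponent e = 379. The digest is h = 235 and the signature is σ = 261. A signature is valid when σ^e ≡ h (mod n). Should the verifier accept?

accept

σ^2 ≡ 261^2 = 68121 ≡ 430
σ^4 ≡ 430^2 = 184900 ≡ 482
σ^8 ≡ 482^2 = 232324 ≡ 469
σ^16 ≡ 469^2 = 219961 ≡ 365
σ^32 ≡ 365^2 = 133225 ≡ 508
σ^64 ≡ 508^2 = 258064 ≡ 92
σ^128 ≡ 92^2 = 8464 ≡ 469
σ^256 ≡ 469^2 = 219961 ≡ 365
379 = 256 + 64 + 32 + 16 + 8 + 2 + 1, so σ^379 ≡ 365·92·508·365·469·430·261 ≡ 235 (mod 533)
235 = h, so the signature checks out.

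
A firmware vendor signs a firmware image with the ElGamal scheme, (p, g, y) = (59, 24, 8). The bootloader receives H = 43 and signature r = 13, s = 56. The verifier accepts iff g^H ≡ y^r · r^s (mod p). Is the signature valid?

Left side g^H mod p:
24^2 = 576 ≡ 45
24^4 ≡ 45^2 = 2025 ≡ 19
24^8 ≡ 19^2 = 361 ≡ 7
24^16 ≡ 7^2 = 49
24^32 ≡ 49^2 = 2401 ≡ 41
43 = 32 + 8 + 2 + 1, so 24^43 ≡ 41·7·45·24 ≡ 33 (mod 59)
Right side y^r · r^s mod p:
8^2 = 64 ≡ 5
8^4 ≡ 5^2 = 25
8^8 ≡ 25^2 = 625 ≡ 35
13 = 8 + 4 + 1, so 8^13 ≡ 35·25·8 ≡ 38 (mod 59)
13^2 = 169 ≡ 51
13^4 ≡ 51^2 = 2601 ≡ 5
13^8 ≡ 5^2 = 25
13^16 ≡ 25^2 = 625 ≡ 35
13^32 ≡ 35^2 = 1225 ≡ 45
56 = 32 + 16 + 8, so 13^56 ≡ 45·35·25 ≡ 22 (mod 59)
38·22 = 836 ≡ 10 (mod 59)
33 ≠ 10, so verification fails.

invalid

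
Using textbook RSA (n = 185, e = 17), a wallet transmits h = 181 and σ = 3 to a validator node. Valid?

Squares mod 185: σ^1≡3, σ^2≡9, σ^4≡81, σ^8≡86, σ^16≡181
17 = 16 + 1, so σ^17 ≡ 181·3 ≡ 173 (mod 185)
σ^17 mod 185 = 173, but h = 181.

no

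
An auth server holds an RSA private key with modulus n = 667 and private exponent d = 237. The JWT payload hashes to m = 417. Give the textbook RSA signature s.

Squares mod 667: m^1≡417, m^2≡469, m^4≡518, m^8≡190, m^16≡82, m^32≡54, m^64≡248, m^128≡140
237 = 128 + 64 + 32 + 8 + 4 + 1, so m^237 ≡ 140·248·54·190·518·417 ≡ 108 (mod 667)

108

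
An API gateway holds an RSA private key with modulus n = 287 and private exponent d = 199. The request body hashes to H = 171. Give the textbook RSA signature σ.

129

H^2 ≡ 171^2 = 29241 ≡ 254
H^4 ≡ 254^2 = 64516 ≡ 228
H^8 ≡ 228^2 = 51984 ≡ 37
H^16 ≡ 37^2 = 1369 ≡ 221
H^32 ≡ 221^2 = 48841 ≡ 51
H^64 ≡ 51^2 = 2601 ≡ 18
H^128 ≡ 18^2 = 324 ≡ 37
199 = 128 + 64 + 4 + 2 + 1, so H^199 ≡ 37·18·228·254·171 ≡ 129 (mod 287)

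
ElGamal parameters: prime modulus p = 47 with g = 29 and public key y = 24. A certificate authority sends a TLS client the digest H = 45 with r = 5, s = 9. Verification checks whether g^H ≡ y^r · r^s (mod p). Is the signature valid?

valid

Left side g^H mod p:
Squares mod 47: 29^1≡29, 29^2≡42, 29^4≡25, 29^8≡14, 29^16≡8, 29^32≡17
45 = 32 + 8 + 4 + 1, so 29^45 ≡ 17·14·25·29 ≡ 13 (mod 47)
Right side y^r · r^s mod p:
Squares mod 47: 24^1≡24, 24^2≡12, 24^4≡3
5 = 4 + 1, so 24^5 ≡ 3·24 ≡ 25 (mod 47)
Squares mod 47: 5^1≡5, 5^2≡25, 5^4≡14, 5^8≡8
9 = 8 + 1, so 5^9 ≡ 8·5 ≡ 40 (mod 47)
25·40 = 1000 ≡ 13 (mod 47)
13 ≡ 13 (mod 47), so the signature is genuine.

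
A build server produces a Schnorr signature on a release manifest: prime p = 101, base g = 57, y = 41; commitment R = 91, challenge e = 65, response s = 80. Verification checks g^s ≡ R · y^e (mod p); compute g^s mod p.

1

Squares mod 101: 57^1≡57, 57^2≡17, 57^4≡87, 57^8≡95, 57^16≡36, 57^32≡84, 57^64≡87
80 = 64 + 16, so 57^80 ≡ 87·36 ≡ 1 (mod 101)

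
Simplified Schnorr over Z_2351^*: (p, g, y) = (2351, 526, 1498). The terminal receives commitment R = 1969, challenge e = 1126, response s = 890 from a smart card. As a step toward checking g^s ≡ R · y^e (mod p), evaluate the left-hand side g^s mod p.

31

526^890 mod 2351 = 31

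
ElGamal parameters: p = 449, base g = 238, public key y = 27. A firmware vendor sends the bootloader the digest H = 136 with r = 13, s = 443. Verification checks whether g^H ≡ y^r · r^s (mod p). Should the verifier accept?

accept

Left side g^H mod p:
Squares mod 449: 238^1≡238, 238^2≡70, 238^4≡410, 238^8≡174, 238^16≡193, 238^32≡431, 238^64≡324, 238^128≡359
136 = 128 + 8, so 238^136 ≡ 359·174 ≡ 55 (mod 449)
Right side y^r · r^s mod p:
Squares mod 449: 27^1≡27, 27^2≡280, 27^4≡274, 27^8≡93
13 = 8 + 4 + 1, so 27^13 ≡ 93·274·27 ≡ 146 (mod 449)
Squares mod 449: 13^1≡13, 13^2≡169, 13^4≡274, 13^8≡93, 13^16≡118, 13^32≡5, 13^64≡25, 13^128≡176, 13^256≡444
443 = 256 + 128 + 32 + 16 + 8 + 2 + 1, so 13^443 ≡ 444·176·5·118·93·169·13 ≡ 434 (mod 449)
146·434 = 63364 ≡ 55 (mod 449)
55 ≡ 55 (mod 449), so the signature is genuine.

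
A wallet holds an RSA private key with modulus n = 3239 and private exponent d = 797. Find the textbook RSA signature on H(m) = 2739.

(H(m))^2 ≡ 2739^2 = 7502121 ≡ 597
(H(m))^4 ≡ 597^2 = 356409 ≡ 119
(H(m))^8 ≡ 119^2 = 14161 ≡ 1205
(H(m))^16 ≡ 1205^2 = 1452025 ≡ 953
(H(m))^32 ≡ 953^2 = 908209 ≡ 1289
(H(m))^64 ≡ 1289^2 = 1661521 ≡ 3153
(H(m))^128 ≡ 3153^2 = 9941409 ≡ 918
(H(m))^256 ≡ 918^2 = 842724 ≡ 584
(H(m))^512 ≡ 584^2 = 341056 ≡ 961
797 = 512 + 256 + 16 + 8 + 4 + 1, so (H(m))^797 ≡ 961·584·953·1205·119·2739 ≡ 2872 (mod 3239)

2872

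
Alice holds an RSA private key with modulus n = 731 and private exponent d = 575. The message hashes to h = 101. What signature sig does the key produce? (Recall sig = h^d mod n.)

h^575 mod 731 = 67

67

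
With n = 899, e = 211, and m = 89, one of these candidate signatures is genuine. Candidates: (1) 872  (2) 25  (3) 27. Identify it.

3

Candidate 1: Squares mod 899: 872^1≡872, 872^2≡729, 872^4≡132, 872^8≡343, 872^16≡779, 872^32≡16, 872^64≡256, 872^128≡808; 211 = 128 + 64 + 16 + 2 + 1, so 872^211 ≡ 808·256·779·729·872 ≡ 810 (mod 899)
Candidate 2: Squares mod 899: 25^1≡25, 25^2≡625, 25^4≡459, 25^8≡315, 25^16≡335, 25^32≡749, 25^64≡25, 25^128≡625; 211 = 128 + 64 + 16 + 2 + 1, so 25^211 ≡ 625·25·335·625·25 ≡ 25 (mod 899)
Candidate 3: Squares mod 899: 27^1≡27, 27^2≡729, 27^4≡132, 27^8≡343, 27^16≡779, 27^32≡16, 27^64≡256, 27^128≡808; 211 = 128 + 64 + 16 + 2 + 1, so 27^211 ≡ 808·256·779·729·27 ≡ 89 (mod 899)
  → matches m = 89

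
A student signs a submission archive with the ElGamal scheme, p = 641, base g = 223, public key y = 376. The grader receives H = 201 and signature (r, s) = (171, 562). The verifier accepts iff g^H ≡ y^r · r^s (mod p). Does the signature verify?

does not verify

Left side g^H mod p:
223^2 = 49729 ≡ 372
223^4 ≡ 372^2 = 138384 ≡ 569
223^8 ≡ 569^2 = 323761 ≡ 56
223^16 ≡ 56^2 = 3136 ≡ 572
223^32 ≡ 572^2 = 327184 ≡ 274
223^64 ≡ 274^2 = 75076 ≡ 79
223^128 ≡ 79^2 = 6241 ≡ 472
201 = 128 + 64 + 8 + 1, so 223^201 ≡ 472·79·56·223 ≡ 17 (mod 641)
Right side y^r · r^s mod p:
376^2 = 141376 ≡ 356
376^4 ≡ 356^2 = 126736 ≡ 459
376^8 ≡ 459^2 = 210681 ≡ 433
376^16 ≡ 433^2 = 187489 ≡ 317
376^32 ≡ 317^2 = 100489 ≡ 493
376^64 ≡ 493^2 = 243049 ≡ 110
376^128 ≡ 110^2 = 12100 ≡ 562
171 = 128 + 32 + 8 + 2 + 1, so 376^171 ≡ 562·493·433·356·376 ≡ 530 (mod 641)
171^2 = 29241 ≡ 396
171^4 ≡ 396^2 = 156816 ≡ 412
171^8 ≡ 412^2 = 169744 ≡ 520
171^16 ≡ 520^2 = 270400 ≡ 539
171^32 ≡ 539^2 = 290521 ≡ 148
171^64 ≡ 148^2 = 21904 ≡ 110
171^128 ≡ 110^2 = 12100 ≡ 562
171^256 ≡ 562^2 = 315844 ≡ 472
171^512 ≡ 472^2 = 222784 ≡ 357
562 = 512 + 32 + 16 + 2, so 171^562 ≡ 357·148·539·396 ≡ 98 (mod 641)
530·98 = 51940 ≡ 19 (mod 641)
17 ≠ 19, so verification fails.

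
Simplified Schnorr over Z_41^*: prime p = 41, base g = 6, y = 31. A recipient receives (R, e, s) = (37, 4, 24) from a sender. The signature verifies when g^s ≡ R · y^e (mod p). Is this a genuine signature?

genuine

g^s mod p:
6^24 mod 41 = 16
R · y^e mod p:
31^4 mod 41 = 37
37·37 = 1369 ≡ 16 (mod 41)
16 ≡ 16 (mod 41); signature holds.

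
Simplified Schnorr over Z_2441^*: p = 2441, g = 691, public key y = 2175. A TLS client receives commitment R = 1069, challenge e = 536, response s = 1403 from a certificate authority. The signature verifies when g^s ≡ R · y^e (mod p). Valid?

g^s mod p:
Squares mod 2441: 691^1≡691, 691^2≡1486, 691^4≡1532, 691^8≡1223, 691^16≡1837, 691^32≡1107, 691^64≡67, 691^128≡2048, 691^256≡666, 691^512≡1735, 691^1024≡472
1403 = 1024 + 256 + 64 + 32 + 16 + 8 + 2 + 1, so 691^1403 ≡ 472·666·67·1107·1837·1223·1486·691 ≡ 1063 (mod 2441)
R · y^e mod p:
Squares mod 2441: 2175^1≡2175, 2175^2≡2408, 2175^4≡1089, 2175^8≡2036, 2175^16≡478, 2175^32≡1471, 2175^64≡1115, 2175^128≡756, 2175^256≡342, 2175^512≡2237
536 = 512 + 16 + 8, so 2175^536 ≡ 2237·478·2036 ≡ 1862 (mod 2441)
1069·1862 = 1990478 ≡ 1063 (mod 2441)
1063 ≡ 1063 (mod 2441); signature holds.

yes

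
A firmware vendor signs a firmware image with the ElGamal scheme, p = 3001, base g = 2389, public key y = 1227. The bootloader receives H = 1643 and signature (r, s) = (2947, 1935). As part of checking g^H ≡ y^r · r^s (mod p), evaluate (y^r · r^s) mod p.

Squares mod 3001: 1227^1≡1227, 1227^2≡2028, 1227^4≡1414, 1227^8≡730, 1227^16≡1723, 1227^32≡740, 1227^64≡1418, 1227^128≡54, 1227^256≡2916, 1227^512≡1223, 1227^1024≡1231, 1227^2048≡2857
2947 = 2048 + 512 + 256 + 128 + 2 + 1, so 1227^2947 ≡ 2857·1223·2916·54·2028·1227 ≡ 2612 (mod 3001)
Squares mod 3001: 2947^1≡2947, 2947^2≡2916, 2947^4≡1223, 2947^8≡1231, 2947^16≡2857, 2947^32≡2730, 2947^64≡1417, 2947^128≡220, 2947^256≡384, 2947^512≡407, 2947^1024≡594
1935 = 1024 + 512 + 256 + 128 + 8 + 4 + 2 + 1, so 2947^1935 ≡ 594·407·384·220·1231·1223·2916·2947 ≡ 1876 (mod 3001)
y^r · r^s ≡ 2612·1876 = 4900112 ≡ 2480 (mod 3001)

2480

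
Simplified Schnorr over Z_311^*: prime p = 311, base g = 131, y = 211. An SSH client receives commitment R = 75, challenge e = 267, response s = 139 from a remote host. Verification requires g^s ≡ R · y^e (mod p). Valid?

g^s mod p:
131^2 = 17161 ≡ 56
131^4 ≡ 56^2 = 3136 ≡ 26
131^8 ≡ 26^2 = 676 ≡ 54
131^16 ≡ 54^2 = 2916 ≡ 117
131^32 ≡ 117^2 = 13689 ≡ 5
131^64 ≡ 5^2 = 25
131^128 ≡ 25^2 = 625 ≡ 3
139 = 128 + 8 + 2 + 1, so 131^139 ≡ 3·54·56·131 ≡ 101 (mod 311)
R · y^e mod p:
211^2 = 44521 ≡ 48
211^4 ≡ 48^2 = 2304 ≡ 127
211^8 ≡ 127^2 = 16129 ≡ 268
211^16 ≡ 268^2 = 71824 ≡ 294
211^32 ≡ 294^2 = 86436 ≡ 289
211^64 ≡ 289^2 = 83521 ≡ 173
211^128 ≡ 173^2 = 29929 ≡ 73
211^256 ≡ 73^2 = 5329 ≡ 42
267 = 256 + 8 + 2 + 1, so 211^267 ≡ 42·268·48·211 ≡ 297 (mod 311)
75·297 = 22275 ≡ 194 (mod 311)
101 ≠ 194; the check fails.

no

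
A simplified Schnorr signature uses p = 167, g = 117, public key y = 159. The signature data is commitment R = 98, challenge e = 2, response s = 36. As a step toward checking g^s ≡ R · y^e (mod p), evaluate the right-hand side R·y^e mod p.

Squares mod 167: 159^1≡159, 159^2≡64
159^2 ≡ 64 (mod 167)
R · y^e ≡ 98·64 = 6272 ≡ 93 (mod 167)

93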